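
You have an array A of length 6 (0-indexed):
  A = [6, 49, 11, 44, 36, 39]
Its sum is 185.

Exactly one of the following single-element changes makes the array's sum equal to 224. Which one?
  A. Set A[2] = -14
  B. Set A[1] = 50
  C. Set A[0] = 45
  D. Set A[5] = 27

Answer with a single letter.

Answer: C

Derivation:
Option A: A[2] 11->-14, delta=-25, new_sum=185+(-25)=160
Option B: A[1] 49->50, delta=1, new_sum=185+(1)=186
Option C: A[0] 6->45, delta=39, new_sum=185+(39)=224 <-- matches target
Option D: A[5] 39->27, delta=-12, new_sum=185+(-12)=173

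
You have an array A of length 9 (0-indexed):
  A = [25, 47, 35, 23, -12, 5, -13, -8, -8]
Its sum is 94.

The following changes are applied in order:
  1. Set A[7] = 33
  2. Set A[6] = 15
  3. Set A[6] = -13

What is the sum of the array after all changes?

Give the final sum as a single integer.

Initial sum: 94
Change 1: A[7] -8 -> 33, delta = 41, sum = 135
Change 2: A[6] -13 -> 15, delta = 28, sum = 163
Change 3: A[6] 15 -> -13, delta = -28, sum = 135

Answer: 135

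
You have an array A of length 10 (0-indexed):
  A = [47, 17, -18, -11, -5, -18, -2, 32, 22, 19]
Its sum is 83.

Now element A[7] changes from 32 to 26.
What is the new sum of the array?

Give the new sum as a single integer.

Old value at index 7: 32
New value at index 7: 26
Delta = 26 - 32 = -6
New sum = old_sum + delta = 83 + (-6) = 77

Answer: 77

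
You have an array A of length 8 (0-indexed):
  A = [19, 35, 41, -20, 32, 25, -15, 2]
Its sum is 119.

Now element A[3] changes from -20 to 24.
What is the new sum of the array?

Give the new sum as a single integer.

Old value at index 3: -20
New value at index 3: 24
Delta = 24 - -20 = 44
New sum = old_sum + delta = 119 + (44) = 163

Answer: 163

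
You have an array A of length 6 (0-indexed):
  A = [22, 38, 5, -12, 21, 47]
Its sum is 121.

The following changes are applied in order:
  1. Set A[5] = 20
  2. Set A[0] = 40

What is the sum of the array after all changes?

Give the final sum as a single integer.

Answer: 112

Derivation:
Initial sum: 121
Change 1: A[5] 47 -> 20, delta = -27, sum = 94
Change 2: A[0] 22 -> 40, delta = 18, sum = 112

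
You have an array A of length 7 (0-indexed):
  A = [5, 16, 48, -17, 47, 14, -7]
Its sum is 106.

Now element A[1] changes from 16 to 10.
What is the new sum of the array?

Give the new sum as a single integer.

Old value at index 1: 16
New value at index 1: 10
Delta = 10 - 16 = -6
New sum = old_sum + delta = 106 + (-6) = 100

Answer: 100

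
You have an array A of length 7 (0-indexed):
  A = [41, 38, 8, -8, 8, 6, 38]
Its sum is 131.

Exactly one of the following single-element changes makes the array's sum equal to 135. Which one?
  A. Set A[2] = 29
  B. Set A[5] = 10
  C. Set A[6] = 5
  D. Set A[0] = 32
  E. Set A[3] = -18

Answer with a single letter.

Answer: B

Derivation:
Option A: A[2] 8->29, delta=21, new_sum=131+(21)=152
Option B: A[5] 6->10, delta=4, new_sum=131+(4)=135 <-- matches target
Option C: A[6] 38->5, delta=-33, new_sum=131+(-33)=98
Option D: A[0] 41->32, delta=-9, new_sum=131+(-9)=122
Option E: A[3] -8->-18, delta=-10, new_sum=131+(-10)=121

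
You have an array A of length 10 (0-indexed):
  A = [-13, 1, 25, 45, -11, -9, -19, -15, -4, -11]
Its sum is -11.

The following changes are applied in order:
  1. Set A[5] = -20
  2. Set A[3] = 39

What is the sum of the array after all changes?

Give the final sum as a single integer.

Answer: -28

Derivation:
Initial sum: -11
Change 1: A[5] -9 -> -20, delta = -11, sum = -22
Change 2: A[3] 45 -> 39, delta = -6, sum = -28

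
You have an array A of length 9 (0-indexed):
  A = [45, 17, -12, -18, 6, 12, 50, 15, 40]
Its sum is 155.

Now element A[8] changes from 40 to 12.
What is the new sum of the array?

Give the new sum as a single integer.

Answer: 127

Derivation:
Old value at index 8: 40
New value at index 8: 12
Delta = 12 - 40 = -28
New sum = old_sum + delta = 155 + (-28) = 127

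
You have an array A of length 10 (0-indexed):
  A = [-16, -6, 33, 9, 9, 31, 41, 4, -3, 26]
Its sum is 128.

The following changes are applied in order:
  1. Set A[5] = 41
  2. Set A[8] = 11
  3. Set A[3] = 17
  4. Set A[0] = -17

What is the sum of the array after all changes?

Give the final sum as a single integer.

Initial sum: 128
Change 1: A[5] 31 -> 41, delta = 10, sum = 138
Change 2: A[8] -3 -> 11, delta = 14, sum = 152
Change 3: A[3] 9 -> 17, delta = 8, sum = 160
Change 4: A[0] -16 -> -17, delta = -1, sum = 159

Answer: 159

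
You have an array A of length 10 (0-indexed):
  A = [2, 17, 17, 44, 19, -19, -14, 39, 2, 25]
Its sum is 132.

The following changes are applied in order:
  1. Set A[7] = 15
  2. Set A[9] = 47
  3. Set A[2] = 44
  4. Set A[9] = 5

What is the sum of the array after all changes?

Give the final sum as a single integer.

Answer: 115

Derivation:
Initial sum: 132
Change 1: A[7] 39 -> 15, delta = -24, sum = 108
Change 2: A[9] 25 -> 47, delta = 22, sum = 130
Change 3: A[2] 17 -> 44, delta = 27, sum = 157
Change 4: A[9] 47 -> 5, delta = -42, sum = 115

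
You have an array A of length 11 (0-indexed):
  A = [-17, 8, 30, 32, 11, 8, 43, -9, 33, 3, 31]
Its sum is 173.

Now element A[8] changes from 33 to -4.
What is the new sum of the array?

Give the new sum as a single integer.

Answer: 136

Derivation:
Old value at index 8: 33
New value at index 8: -4
Delta = -4 - 33 = -37
New sum = old_sum + delta = 173 + (-37) = 136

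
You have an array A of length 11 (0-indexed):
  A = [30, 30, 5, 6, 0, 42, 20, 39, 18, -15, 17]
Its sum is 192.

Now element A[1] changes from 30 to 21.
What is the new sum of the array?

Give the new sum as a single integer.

Old value at index 1: 30
New value at index 1: 21
Delta = 21 - 30 = -9
New sum = old_sum + delta = 192 + (-9) = 183

Answer: 183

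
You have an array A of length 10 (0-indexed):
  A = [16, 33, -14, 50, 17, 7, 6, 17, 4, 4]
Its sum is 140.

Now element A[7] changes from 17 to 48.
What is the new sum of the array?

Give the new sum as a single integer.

Answer: 171

Derivation:
Old value at index 7: 17
New value at index 7: 48
Delta = 48 - 17 = 31
New sum = old_sum + delta = 140 + (31) = 171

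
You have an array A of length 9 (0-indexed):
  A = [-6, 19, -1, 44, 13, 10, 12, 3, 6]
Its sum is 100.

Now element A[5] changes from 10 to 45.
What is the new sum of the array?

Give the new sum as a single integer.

Old value at index 5: 10
New value at index 5: 45
Delta = 45 - 10 = 35
New sum = old_sum + delta = 100 + (35) = 135

Answer: 135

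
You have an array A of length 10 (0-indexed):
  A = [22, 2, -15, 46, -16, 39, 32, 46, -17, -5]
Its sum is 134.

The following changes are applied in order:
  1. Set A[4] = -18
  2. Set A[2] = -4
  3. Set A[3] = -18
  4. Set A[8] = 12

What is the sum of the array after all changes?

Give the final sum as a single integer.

Initial sum: 134
Change 1: A[4] -16 -> -18, delta = -2, sum = 132
Change 2: A[2] -15 -> -4, delta = 11, sum = 143
Change 3: A[3] 46 -> -18, delta = -64, sum = 79
Change 4: A[8] -17 -> 12, delta = 29, sum = 108

Answer: 108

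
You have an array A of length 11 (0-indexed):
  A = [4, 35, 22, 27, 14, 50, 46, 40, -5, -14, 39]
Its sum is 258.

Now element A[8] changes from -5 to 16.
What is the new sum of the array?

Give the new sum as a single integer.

Answer: 279

Derivation:
Old value at index 8: -5
New value at index 8: 16
Delta = 16 - -5 = 21
New sum = old_sum + delta = 258 + (21) = 279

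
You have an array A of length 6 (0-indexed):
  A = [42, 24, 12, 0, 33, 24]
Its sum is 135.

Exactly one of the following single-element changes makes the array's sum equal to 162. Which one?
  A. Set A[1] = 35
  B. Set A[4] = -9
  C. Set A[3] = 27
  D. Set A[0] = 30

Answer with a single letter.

Answer: C

Derivation:
Option A: A[1] 24->35, delta=11, new_sum=135+(11)=146
Option B: A[4] 33->-9, delta=-42, new_sum=135+(-42)=93
Option C: A[3] 0->27, delta=27, new_sum=135+(27)=162 <-- matches target
Option D: A[0] 42->30, delta=-12, new_sum=135+(-12)=123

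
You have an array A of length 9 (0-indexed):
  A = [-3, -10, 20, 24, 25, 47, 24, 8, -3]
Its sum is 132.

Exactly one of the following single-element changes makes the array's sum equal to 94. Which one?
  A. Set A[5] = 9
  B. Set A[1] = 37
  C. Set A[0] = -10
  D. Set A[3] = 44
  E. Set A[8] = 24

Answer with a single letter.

Answer: A

Derivation:
Option A: A[5] 47->9, delta=-38, new_sum=132+(-38)=94 <-- matches target
Option B: A[1] -10->37, delta=47, new_sum=132+(47)=179
Option C: A[0] -3->-10, delta=-7, new_sum=132+(-7)=125
Option D: A[3] 24->44, delta=20, new_sum=132+(20)=152
Option E: A[8] -3->24, delta=27, new_sum=132+(27)=159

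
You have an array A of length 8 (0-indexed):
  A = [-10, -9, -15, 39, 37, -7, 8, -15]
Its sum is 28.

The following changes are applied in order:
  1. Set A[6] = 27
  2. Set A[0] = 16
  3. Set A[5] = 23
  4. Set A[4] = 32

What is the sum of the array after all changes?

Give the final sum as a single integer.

Initial sum: 28
Change 1: A[6] 8 -> 27, delta = 19, sum = 47
Change 2: A[0] -10 -> 16, delta = 26, sum = 73
Change 3: A[5] -7 -> 23, delta = 30, sum = 103
Change 4: A[4] 37 -> 32, delta = -5, sum = 98

Answer: 98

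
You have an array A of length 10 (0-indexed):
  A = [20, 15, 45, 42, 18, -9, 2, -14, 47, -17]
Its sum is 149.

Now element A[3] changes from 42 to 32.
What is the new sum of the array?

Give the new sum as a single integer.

Answer: 139

Derivation:
Old value at index 3: 42
New value at index 3: 32
Delta = 32 - 42 = -10
New sum = old_sum + delta = 149 + (-10) = 139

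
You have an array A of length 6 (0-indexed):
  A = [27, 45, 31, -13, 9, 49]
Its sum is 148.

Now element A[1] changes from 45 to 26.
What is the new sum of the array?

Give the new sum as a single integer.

Old value at index 1: 45
New value at index 1: 26
Delta = 26 - 45 = -19
New sum = old_sum + delta = 148 + (-19) = 129

Answer: 129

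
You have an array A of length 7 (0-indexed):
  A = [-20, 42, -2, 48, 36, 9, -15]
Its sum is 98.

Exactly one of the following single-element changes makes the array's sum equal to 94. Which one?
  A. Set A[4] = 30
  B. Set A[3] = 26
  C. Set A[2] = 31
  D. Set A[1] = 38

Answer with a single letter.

Option A: A[4] 36->30, delta=-6, new_sum=98+(-6)=92
Option B: A[3] 48->26, delta=-22, new_sum=98+(-22)=76
Option C: A[2] -2->31, delta=33, new_sum=98+(33)=131
Option D: A[1] 42->38, delta=-4, new_sum=98+(-4)=94 <-- matches target

Answer: D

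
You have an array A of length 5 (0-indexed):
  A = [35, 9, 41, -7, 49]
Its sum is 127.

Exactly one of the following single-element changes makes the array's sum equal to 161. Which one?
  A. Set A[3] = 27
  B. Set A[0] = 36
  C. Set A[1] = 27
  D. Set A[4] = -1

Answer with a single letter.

Option A: A[3] -7->27, delta=34, new_sum=127+(34)=161 <-- matches target
Option B: A[0] 35->36, delta=1, new_sum=127+(1)=128
Option C: A[1] 9->27, delta=18, new_sum=127+(18)=145
Option D: A[4] 49->-1, delta=-50, new_sum=127+(-50)=77

Answer: A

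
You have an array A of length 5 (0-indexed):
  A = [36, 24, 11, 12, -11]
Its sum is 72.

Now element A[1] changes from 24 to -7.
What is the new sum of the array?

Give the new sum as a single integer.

Old value at index 1: 24
New value at index 1: -7
Delta = -7 - 24 = -31
New sum = old_sum + delta = 72 + (-31) = 41

Answer: 41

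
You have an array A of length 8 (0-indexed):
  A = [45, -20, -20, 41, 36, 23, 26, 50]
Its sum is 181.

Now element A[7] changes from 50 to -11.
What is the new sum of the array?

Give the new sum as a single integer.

Old value at index 7: 50
New value at index 7: -11
Delta = -11 - 50 = -61
New sum = old_sum + delta = 181 + (-61) = 120

Answer: 120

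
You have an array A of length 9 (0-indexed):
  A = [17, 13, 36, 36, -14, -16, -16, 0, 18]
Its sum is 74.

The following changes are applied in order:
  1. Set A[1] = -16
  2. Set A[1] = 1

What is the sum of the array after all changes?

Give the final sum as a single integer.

Initial sum: 74
Change 1: A[1] 13 -> -16, delta = -29, sum = 45
Change 2: A[1] -16 -> 1, delta = 17, sum = 62

Answer: 62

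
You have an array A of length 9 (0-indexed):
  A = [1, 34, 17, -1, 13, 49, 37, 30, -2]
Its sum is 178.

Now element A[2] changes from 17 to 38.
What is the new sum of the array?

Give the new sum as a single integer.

Answer: 199

Derivation:
Old value at index 2: 17
New value at index 2: 38
Delta = 38 - 17 = 21
New sum = old_sum + delta = 178 + (21) = 199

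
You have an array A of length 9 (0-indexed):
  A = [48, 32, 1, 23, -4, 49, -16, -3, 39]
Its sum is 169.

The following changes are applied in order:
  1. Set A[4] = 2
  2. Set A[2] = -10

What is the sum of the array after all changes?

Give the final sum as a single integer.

Answer: 164

Derivation:
Initial sum: 169
Change 1: A[4] -4 -> 2, delta = 6, sum = 175
Change 2: A[2] 1 -> -10, delta = -11, sum = 164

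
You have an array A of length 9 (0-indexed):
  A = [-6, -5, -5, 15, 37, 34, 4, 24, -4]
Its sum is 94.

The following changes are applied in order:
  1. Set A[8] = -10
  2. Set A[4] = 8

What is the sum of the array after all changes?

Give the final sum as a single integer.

Answer: 59

Derivation:
Initial sum: 94
Change 1: A[8] -4 -> -10, delta = -6, sum = 88
Change 2: A[4] 37 -> 8, delta = -29, sum = 59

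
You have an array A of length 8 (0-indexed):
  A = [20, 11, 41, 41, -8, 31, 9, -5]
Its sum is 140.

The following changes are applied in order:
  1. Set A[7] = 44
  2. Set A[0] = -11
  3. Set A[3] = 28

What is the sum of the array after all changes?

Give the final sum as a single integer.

Answer: 145

Derivation:
Initial sum: 140
Change 1: A[7] -5 -> 44, delta = 49, sum = 189
Change 2: A[0] 20 -> -11, delta = -31, sum = 158
Change 3: A[3] 41 -> 28, delta = -13, sum = 145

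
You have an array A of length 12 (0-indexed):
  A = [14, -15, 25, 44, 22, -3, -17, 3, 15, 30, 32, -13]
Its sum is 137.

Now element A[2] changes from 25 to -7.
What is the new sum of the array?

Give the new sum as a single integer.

Old value at index 2: 25
New value at index 2: -7
Delta = -7 - 25 = -32
New sum = old_sum + delta = 137 + (-32) = 105

Answer: 105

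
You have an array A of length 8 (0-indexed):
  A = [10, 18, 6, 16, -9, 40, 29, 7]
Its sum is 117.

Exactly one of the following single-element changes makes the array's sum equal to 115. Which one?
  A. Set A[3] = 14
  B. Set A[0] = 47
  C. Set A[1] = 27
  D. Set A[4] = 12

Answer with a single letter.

Answer: A

Derivation:
Option A: A[3] 16->14, delta=-2, new_sum=117+(-2)=115 <-- matches target
Option B: A[0] 10->47, delta=37, new_sum=117+(37)=154
Option C: A[1] 18->27, delta=9, new_sum=117+(9)=126
Option D: A[4] -9->12, delta=21, new_sum=117+(21)=138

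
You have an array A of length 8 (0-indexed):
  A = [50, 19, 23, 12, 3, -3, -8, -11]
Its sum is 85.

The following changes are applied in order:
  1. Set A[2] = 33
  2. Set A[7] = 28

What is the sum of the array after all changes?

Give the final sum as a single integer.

Answer: 134

Derivation:
Initial sum: 85
Change 1: A[2] 23 -> 33, delta = 10, sum = 95
Change 2: A[7] -11 -> 28, delta = 39, sum = 134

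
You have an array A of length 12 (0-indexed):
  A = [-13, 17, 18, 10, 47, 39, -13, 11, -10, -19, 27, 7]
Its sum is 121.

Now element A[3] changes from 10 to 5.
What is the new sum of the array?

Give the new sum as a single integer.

Old value at index 3: 10
New value at index 3: 5
Delta = 5 - 10 = -5
New sum = old_sum + delta = 121 + (-5) = 116

Answer: 116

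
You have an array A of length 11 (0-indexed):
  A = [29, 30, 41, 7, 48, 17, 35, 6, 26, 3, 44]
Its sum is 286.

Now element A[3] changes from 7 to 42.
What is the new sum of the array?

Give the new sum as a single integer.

Old value at index 3: 7
New value at index 3: 42
Delta = 42 - 7 = 35
New sum = old_sum + delta = 286 + (35) = 321

Answer: 321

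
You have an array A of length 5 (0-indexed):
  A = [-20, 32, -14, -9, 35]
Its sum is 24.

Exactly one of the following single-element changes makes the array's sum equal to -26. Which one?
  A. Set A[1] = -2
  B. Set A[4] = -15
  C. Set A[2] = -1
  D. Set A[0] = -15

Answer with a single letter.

Answer: B

Derivation:
Option A: A[1] 32->-2, delta=-34, new_sum=24+(-34)=-10
Option B: A[4] 35->-15, delta=-50, new_sum=24+(-50)=-26 <-- matches target
Option C: A[2] -14->-1, delta=13, new_sum=24+(13)=37
Option D: A[0] -20->-15, delta=5, new_sum=24+(5)=29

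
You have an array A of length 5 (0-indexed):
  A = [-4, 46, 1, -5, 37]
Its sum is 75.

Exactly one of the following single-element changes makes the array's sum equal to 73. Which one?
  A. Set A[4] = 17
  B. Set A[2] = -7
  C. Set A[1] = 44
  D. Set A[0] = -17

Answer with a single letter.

Answer: C

Derivation:
Option A: A[4] 37->17, delta=-20, new_sum=75+(-20)=55
Option B: A[2] 1->-7, delta=-8, new_sum=75+(-8)=67
Option C: A[1] 46->44, delta=-2, new_sum=75+(-2)=73 <-- matches target
Option D: A[0] -4->-17, delta=-13, new_sum=75+(-13)=62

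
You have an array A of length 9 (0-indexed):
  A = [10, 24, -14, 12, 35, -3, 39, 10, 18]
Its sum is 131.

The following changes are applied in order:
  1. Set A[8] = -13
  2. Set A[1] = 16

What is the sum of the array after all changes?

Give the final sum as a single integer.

Answer: 92

Derivation:
Initial sum: 131
Change 1: A[8] 18 -> -13, delta = -31, sum = 100
Change 2: A[1] 24 -> 16, delta = -8, sum = 92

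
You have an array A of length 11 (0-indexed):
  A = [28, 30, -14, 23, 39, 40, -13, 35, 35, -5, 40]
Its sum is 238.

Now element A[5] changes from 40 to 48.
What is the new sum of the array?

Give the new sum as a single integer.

Old value at index 5: 40
New value at index 5: 48
Delta = 48 - 40 = 8
New sum = old_sum + delta = 238 + (8) = 246

Answer: 246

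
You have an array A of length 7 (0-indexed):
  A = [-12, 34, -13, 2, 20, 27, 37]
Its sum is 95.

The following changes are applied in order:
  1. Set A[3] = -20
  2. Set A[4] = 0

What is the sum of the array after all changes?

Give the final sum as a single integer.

Answer: 53

Derivation:
Initial sum: 95
Change 1: A[3] 2 -> -20, delta = -22, sum = 73
Change 2: A[4] 20 -> 0, delta = -20, sum = 53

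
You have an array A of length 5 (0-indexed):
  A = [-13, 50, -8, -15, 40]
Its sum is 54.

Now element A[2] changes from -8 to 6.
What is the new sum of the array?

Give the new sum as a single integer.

Answer: 68

Derivation:
Old value at index 2: -8
New value at index 2: 6
Delta = 6 - -8 = 14
New sum = old_sum + delta = 54 + (14) = 68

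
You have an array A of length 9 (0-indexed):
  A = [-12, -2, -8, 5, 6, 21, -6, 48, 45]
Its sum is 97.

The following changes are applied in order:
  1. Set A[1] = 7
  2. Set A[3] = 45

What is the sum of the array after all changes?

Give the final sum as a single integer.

Initial sum: 97
Change 1: A[1] -2 -> 7, delta = 9, sum = 106
Change 2: A[3] 5 -> 45, delta = 40, sum = 146

Answer: 146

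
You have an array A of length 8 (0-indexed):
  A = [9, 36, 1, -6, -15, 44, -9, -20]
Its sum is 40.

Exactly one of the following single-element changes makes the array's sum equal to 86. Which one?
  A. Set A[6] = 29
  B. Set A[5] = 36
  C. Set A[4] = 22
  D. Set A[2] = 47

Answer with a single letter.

Option A: A[6] -9->29, delta=38, new_sum=40+(38)=78
Option B: A[5] 44->36, delta=-8, new_sum=40+(-8)=32
Option C: A[4] -15->22, delta=37, new_sum=40+(37)=77
Option D: A[2] 1->47, delta=46, new_sum=40+(46)=86 <-- matches target

Answer: D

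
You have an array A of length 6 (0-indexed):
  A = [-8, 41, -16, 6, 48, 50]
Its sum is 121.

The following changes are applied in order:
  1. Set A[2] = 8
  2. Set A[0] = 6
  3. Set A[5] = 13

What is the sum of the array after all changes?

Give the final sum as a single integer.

Initial sum: 121
Change 1: A[2] -16 -> 8, delta = 24, sum = 145
Change 2: A[0] -8 -> 6, delta = 14, sum = 159
Change 3: A[5] 50 -> 13, delta = -37, sum = 122

Answer: 122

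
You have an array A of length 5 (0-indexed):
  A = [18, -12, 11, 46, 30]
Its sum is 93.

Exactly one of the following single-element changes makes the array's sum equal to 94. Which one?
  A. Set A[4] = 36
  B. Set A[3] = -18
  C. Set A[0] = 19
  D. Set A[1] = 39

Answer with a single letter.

Answer: C

Derivation:
Option A: A[4] 30->36, delta=6, new_sum=93+(6)=99
Option B: A[3] 46->-18, delta=-64, new_sum=93+(-64)=29
Option C: A[0] 18->19, delta=1, new_sum=93+(1)=94 <-- matches target
Option D: A[1] -12->39, delta=51, new_sum=93+(51)=144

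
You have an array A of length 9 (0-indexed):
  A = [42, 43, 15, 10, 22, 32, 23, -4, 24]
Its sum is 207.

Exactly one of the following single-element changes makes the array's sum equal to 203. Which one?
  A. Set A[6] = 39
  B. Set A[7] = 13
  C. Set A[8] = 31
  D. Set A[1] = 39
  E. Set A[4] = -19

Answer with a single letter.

Answer: D

Derivation:
Option A: A[6] 23->39, delta=16, new_sum=207+(16)=223
Option B: A[7] -4->13, delta=17, new_sum=207+(17)=224
Option C: A[8] 24->31, delta=7, new_sum=207+(7)=214
Option D: A[1] 43->39, delta=-4, new_sum=207+(-4)=203 <-- matches target
Option E: A[4] 22->-19, delta=-41, new_sum=207+(-41)=166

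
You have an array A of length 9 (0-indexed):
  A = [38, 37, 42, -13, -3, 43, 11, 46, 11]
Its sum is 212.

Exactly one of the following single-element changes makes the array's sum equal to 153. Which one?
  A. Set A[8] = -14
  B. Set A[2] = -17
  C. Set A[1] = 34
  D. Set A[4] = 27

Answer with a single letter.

Option A: A[8] 11->-14, delta=-25, new_sum=212+(-25)=187
Option B: A[2] 42->-17, delta=-59, new_sum=212+(-59)=153 <-- matches target
Option C: A[1] 37->34, delta=-3, new_sum=212+(-3)=209
Option D: A[4] -3->27, delta=30, new_sum=212+(30)=242

Answer: B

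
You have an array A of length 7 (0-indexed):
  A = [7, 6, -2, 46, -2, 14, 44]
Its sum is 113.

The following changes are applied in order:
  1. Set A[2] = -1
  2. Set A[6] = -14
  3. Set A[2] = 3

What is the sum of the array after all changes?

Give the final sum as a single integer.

Initial sum: 113
Change 1: A[2] -2 -> -1, delta = 1, sum = 114
Change 2: A[6] 44 -> -14, delta = -58, sum = 56
Change 3: A[2] -1 -> 3, delta = 4, sum = 60

Answer: 60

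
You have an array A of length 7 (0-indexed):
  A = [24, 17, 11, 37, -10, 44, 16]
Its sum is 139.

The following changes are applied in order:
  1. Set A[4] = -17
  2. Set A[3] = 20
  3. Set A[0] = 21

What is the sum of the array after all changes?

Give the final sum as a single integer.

Initial sum: 139
Change 1: A[4] -10 -> -17, delta = -7, sum = 132
Change 2: A[3] 37 -> 20, delta = -17, sum = 115
Change 3: A[0] 24 -> 21, delta = -3, sum = 112

Answer: 112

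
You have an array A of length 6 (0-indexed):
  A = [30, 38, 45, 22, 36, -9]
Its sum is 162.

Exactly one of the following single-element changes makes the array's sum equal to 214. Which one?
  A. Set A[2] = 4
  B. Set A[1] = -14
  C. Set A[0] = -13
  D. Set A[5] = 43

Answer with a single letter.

Option A: A[2] 45->4, delta=-41, new_sum=162+(-41)=121
Option B: A[1] 38->-14, delta=-52, new_sum=162+(-52)=110
Option C: A[0] 30->-13, delta=-43, new_sum=162+(-43)=119
Option D: A[5] -9->43, delta=52, new_sum=162+(52)=214 <-- matches target

Answer: D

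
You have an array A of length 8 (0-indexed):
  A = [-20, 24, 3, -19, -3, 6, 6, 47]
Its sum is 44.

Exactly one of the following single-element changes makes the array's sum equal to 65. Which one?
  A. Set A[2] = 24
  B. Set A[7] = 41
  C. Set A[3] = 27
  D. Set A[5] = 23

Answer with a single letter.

Answer: A

Derivation:
Option A: A[2] 3->24, delta=21, new_sum=44+(21)=65 <-- matches target
Option B: A[7] 47->41, delta=-6, new_sum=44+(-6)=38
Option C: A[3] -19->27, delta=46, new_sum=44+(46)=90
Option D: A[5] 6->23, delta=17, new_sum=44+(17)=61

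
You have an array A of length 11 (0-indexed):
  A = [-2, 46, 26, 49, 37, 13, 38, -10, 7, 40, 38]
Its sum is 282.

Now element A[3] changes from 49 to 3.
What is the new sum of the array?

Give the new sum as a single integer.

Old value at index 3: 49
New value at index 3: 3
Delta = 3 - 49 = -46
New sum = old_sum + delta = 282 + (-46) = 236

Answer: 236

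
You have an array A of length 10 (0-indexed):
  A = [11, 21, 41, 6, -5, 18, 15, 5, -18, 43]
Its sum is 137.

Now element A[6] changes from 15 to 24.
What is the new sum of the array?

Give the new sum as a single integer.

Answer: 146

Derivation:
Old value at index 6: 15
New value at index 6: 24
Delta = 24 - 15 = 9
New sum = old_sum + delta = 137 + (9) = 146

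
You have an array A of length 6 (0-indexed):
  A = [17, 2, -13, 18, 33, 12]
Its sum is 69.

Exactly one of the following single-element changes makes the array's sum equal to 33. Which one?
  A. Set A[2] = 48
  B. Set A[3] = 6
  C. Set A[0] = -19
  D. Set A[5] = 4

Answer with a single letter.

Option A: A[2] -13->48, delta=61, new_sum=69+(61)=130
Option B: A[3] 18->6, delta=-12, new_sum=69+(-12)=57
Option C: A[0] 17->-19, delta=-36, new_sum=69+(-36)=33 <-- matches target
Option D: A[5] 12->4, delta=-8, new_sum=69+(-8)=61

Answer: C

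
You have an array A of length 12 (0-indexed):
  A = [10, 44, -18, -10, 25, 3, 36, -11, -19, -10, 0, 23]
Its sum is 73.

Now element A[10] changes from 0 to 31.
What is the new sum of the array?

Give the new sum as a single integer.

Old value at index 10: 0
New value at index 10: 31
Delta = 31 - 0 = 31
New sum = old_sum + delta = 73 + (31) = 104

Answer: 104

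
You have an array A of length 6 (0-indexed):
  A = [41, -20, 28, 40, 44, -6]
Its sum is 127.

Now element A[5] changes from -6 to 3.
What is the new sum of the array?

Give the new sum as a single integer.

Answer: 136

Derivation:
Old value at index 5: -6
New value at index 5: 3
Delta = 3 - -6 = 9
New sum = old_sum + delta = 127 + (9) = 136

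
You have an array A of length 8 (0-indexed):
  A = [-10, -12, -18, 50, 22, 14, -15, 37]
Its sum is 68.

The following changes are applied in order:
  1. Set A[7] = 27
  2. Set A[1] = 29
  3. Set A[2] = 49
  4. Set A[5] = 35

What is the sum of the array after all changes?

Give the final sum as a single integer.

Initial sum: 68
Change 1: A[7] 37 -> 27, delta = -10, sum = 58
Change 2: A[1] -12 -> 29, delta = 41, sum = 99
Change 3: A[2] -18 -> 49, delta = 67, sum = 166
Change 4: A[5] 14 -> 35, delta = 21, sum = 187

Answer: 187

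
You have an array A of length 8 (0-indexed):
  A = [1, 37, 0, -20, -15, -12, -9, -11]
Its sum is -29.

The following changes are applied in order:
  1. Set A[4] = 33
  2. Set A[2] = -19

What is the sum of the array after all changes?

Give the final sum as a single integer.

Answer: 0

Derivation:
Initial sum: -29
Change 1: A[4] -15 -> 33, delta = 48, sum = 19
Change 2: A[2] 0 -> -19, delta = -19, sum = 0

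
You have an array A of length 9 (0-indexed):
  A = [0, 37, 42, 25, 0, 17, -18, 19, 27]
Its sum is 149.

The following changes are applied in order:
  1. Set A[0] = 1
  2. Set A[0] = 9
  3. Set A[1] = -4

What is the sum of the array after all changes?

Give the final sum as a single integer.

Answer: 117

Derivation:
Initial sum: 149
Change 1: A[0] 0 -> 1, delta = 1, sum = 150
Change 2: A[0] 1 -> 9, delta = 8, sum = 158
Change 3: A[1] 37 -> -4, delta = -41, sum = 117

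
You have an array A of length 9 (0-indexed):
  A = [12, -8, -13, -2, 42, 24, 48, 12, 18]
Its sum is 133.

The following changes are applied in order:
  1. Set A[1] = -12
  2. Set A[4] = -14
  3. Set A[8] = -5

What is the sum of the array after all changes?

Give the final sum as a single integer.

Initial sum: 133
Change 1: A[1] -8 -> -12, delta = -4, sum = 129
Change 2: A[4] 42 -> -14, delta = -56, sum = 73
Change 3: A[8] 18 -> -5, delta = -23, sum = 50

Answer: 50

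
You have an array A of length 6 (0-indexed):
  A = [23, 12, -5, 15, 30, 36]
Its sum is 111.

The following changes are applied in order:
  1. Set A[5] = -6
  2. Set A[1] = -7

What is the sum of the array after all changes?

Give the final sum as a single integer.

Initial sum: 111
Change 1: A[5] 36 -> -6, delta = -42, sum = 69
Change 2: A[1] 12 -> -7, delta = -19, sum = 50

Answer: 50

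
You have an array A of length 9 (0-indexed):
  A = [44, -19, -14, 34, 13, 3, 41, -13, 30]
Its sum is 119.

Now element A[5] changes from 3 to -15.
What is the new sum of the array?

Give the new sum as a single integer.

Old value at index 5: 3
New value at index 5: -15
Delta = -15 - 3 = -18
New sum = old_sum + delta = 119 + (-18) = 101

Answer: 101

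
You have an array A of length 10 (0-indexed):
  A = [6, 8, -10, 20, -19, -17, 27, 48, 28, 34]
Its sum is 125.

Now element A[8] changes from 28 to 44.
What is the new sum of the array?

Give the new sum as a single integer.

Old value at index 8: 28
New value at index 8: 44
Delta = 44 - 28 = 16
New sum = old_sum + delta = 125 + (16) = 141

Answer: 141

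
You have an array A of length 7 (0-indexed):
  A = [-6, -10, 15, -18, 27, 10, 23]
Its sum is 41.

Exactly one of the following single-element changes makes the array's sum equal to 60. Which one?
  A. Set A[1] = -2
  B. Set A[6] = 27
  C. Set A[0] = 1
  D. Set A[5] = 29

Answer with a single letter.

Answer: D

Derivation:
Option A: A[1] -10->-2, delta=8, new_sum=41+(8)=49
Option B: A[6] 23->27, delta=4, new_sum=41+(4)=45
Option C: A[0] -6->1, delta=7, new_sum=41+(7)=48
Option D: A[5] 10->29, delta=19, new_sum=41+(19)=60 <-- matches target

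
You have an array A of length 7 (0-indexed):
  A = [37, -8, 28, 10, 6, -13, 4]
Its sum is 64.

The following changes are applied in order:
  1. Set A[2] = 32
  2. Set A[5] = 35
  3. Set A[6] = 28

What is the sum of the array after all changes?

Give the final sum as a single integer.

Answer: 140

Derivation:
Initial sum: 64
Change 1: A[2] 28 -> 32, delta = 4, sum = 68
Change 2: A[5] -13 -> 35, delta = 48, sum = 116
Change 3: A[6] 4 -> 28, delta = 24, sum = 140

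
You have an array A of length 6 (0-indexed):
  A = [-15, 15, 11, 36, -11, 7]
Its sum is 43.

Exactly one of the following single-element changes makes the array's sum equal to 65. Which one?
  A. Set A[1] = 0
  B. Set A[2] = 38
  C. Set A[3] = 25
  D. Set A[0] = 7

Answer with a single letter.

Answer: D

Derivation:
Option A: A[1] 15->0, delta=-15, new_sum=43+(-15)=28
Option B: A[2] 11->38, delta=27, new_sum=43+(27)=70
Option C: A[3] 36->25, delta=-11, new_sum=43+(-11)=32
Option D: A[0] -15->7, delta=22, new_sum=43+(22)=65 <-- matches target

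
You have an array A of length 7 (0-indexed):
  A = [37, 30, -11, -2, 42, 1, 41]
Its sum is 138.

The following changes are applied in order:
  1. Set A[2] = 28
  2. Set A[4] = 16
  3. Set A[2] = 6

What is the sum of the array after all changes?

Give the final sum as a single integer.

Initial sum: 138
Change 1: A[2] -11 -> 28, delta = 39, sum = 177
Change 2: A[4] 42 -> 16, delta = -26, sum = 151
Change 3: A[2] 28 -> 6, delta = -22, sum = 129

Answer: 129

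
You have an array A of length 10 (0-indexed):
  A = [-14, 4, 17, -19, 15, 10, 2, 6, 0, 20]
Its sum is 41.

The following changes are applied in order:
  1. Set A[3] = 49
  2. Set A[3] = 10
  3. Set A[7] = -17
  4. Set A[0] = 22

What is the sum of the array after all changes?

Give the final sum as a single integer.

Initial sum: 41
Change 1: A[3] -19 -> 49, delta = 68, sum = 109
Change 2: A[3] 49 -> 10, delta = -39, sum = 70
Change 3: A[7] 6 -> -17, delta = -23, sum = 47
Change 4: A[0] -14 -> 22, delta = 36, sum = 83

Answer: 83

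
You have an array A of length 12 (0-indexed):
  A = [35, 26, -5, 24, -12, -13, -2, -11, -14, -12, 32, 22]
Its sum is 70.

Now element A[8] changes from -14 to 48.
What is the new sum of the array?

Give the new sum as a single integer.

Answer: 132

Derivation:
Old value at index 8: -14
New value at index 8: 48
Delta = 48 - -14 = 62
New sum = old_sum + delta = 70 + (62) = 132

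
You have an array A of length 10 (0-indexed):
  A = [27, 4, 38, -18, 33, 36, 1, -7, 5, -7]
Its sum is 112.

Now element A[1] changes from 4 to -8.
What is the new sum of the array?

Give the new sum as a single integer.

Answer: 100

Derivation:
Old value at index 1: 4
New value at index 1: -8
Delta = -8 - 4 = -12
New sum = old_sum + delta = 112 + (-12) = 100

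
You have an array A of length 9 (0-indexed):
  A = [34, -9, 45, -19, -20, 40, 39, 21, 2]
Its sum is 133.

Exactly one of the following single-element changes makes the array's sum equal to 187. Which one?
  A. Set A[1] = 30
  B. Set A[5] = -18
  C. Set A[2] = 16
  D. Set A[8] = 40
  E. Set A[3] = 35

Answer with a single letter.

Option A: A[1] -9->30, delta=39, new_sum=133+(39)=172
Option B: A[5] 40->-18, delta=-58, new_sum=133+(-58)=75
Option C: A[2] 45->16, delta=-29, new_sum=133+(-29)=104
Option D: A[8] 2->40, delta=38, new_sum=133+(38)=171
Option E: A[3] -19->35, delta=54, new_sum=133+(54)=187 <-- matches target

Answer: E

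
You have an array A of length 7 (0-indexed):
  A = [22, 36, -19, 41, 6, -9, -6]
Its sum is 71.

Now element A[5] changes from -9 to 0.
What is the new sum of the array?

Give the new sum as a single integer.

Old value at index 5: -9
New value at index 5: 0
Delta = 0 - -9 = 9
New sum = old_sum + delta = 71 + (9) = 80

Answer: 80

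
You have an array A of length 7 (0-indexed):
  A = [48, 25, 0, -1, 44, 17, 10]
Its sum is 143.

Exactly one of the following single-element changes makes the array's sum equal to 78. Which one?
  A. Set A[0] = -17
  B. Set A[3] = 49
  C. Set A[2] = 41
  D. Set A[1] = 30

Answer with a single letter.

Answer: A

Derivation:
Option A: A[0] 48->-17, delta=-65, new_sum=143+(-65)=78 <-- matches target
Option B: A[3] -1->49, delta=50, new_sum=143+(50)=193
Option C: A[2] 0->41, delta=41, new_sum=143+(41)=184
Option D: A[1] 25->30, delta=5, new_sum=143+(5)=148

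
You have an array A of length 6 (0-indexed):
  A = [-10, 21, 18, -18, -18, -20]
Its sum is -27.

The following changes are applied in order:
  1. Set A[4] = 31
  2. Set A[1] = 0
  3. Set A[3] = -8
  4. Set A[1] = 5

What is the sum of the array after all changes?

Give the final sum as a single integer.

Answer: 16

Derivation:
Initial sum: -27
Change 1: A[4] -18 -> 31, delta = 49, sum = 22
Change 2: A[1] 21 -> 0, delta = -21, sum = 1
Change 3: A[3] -18 -> -8, delta = 10, sum = 11
Change 4: A[1] 0 -> 5, delta = 5, sum = 16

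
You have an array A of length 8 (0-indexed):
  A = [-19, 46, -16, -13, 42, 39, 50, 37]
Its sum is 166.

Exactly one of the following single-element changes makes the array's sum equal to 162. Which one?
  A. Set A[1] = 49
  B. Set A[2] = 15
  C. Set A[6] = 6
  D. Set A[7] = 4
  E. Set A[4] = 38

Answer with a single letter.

Option A: A[1] 46->49, delta=3, new_sum=166+(3)=169
Option B: A[2] -16->15, delta=31, new_sum=166+(31)=197
Option C: A[6] 50->6, delta=-44, new_sum=166+(-44)=122
Option D: A[7] 37->4, delta=-33, new_sum=166+(-33)=133
Option E: A[4] 42->38, delta=-4, new_sum=166+(-4)=162 <-- matches target

Answer: E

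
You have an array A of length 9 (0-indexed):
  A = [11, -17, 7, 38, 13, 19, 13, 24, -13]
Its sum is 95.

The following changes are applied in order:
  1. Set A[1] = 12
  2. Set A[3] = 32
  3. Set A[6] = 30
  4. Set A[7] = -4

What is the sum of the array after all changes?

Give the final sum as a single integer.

Initial sum: 95
Change 1: A[1] -17 -> 12, delta = 29, sum = 124
Change 2: A[3] 38 -> 32, delta = -6, sum = 118
Change 3: A[6] 13 -> 30, delta = 17, sum = 135
Change 4: A[7] 24 -> -4, delta = -28, sum = 107

Answer: 107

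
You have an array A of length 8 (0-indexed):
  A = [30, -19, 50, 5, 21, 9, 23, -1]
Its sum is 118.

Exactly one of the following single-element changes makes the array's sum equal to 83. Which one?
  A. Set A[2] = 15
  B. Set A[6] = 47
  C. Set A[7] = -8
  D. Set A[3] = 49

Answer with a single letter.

Option A: A[2] 50->15, delta=-35, new_sum=118+(-35)=83 <-- matches target
Option B: A[6] 23->47, delta=24, new_sum=118+(24)=142
Option C: A[7] -1->-8, delta=-7, new_sum=118+(-7)=111
Option D: A[3] 5->49, delta=44, new_sum=118+(44)=162

Answer: A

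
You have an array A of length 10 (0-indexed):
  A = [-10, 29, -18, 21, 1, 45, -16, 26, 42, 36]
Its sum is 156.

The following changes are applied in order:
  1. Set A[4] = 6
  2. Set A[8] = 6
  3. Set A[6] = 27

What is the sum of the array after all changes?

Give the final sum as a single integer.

Initial sum: 156
Change 1: A[4] 1 -> 6, delta = 5, sum = 161
Change 2: A[8] 42 -> 6, delta = -36, sum = 125
Change 3: A[6] -16 -> 27, delta = 43, sum = 168

Answer: 168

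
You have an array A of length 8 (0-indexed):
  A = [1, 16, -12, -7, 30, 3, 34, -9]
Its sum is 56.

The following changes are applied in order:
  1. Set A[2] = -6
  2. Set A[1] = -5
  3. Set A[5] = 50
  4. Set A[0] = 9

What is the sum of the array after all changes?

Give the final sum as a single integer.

Answer: 96

Derivation:
Initial sum: 56
Change 1: A[2] -12 -> -6, delta = 6, sum = 62
Change 2: A[1] 16 -> -5, delta = -21, sum = 41
Change 3: A[5] 3 -> 50, delta = 47, sum = 88
Change 4: A[0] 1 -> 9, delta = 8, sum = 96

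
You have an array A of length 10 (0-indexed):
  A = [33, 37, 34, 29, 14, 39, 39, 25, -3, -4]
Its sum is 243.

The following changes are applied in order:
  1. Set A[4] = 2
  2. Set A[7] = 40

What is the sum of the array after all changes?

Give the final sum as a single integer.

Initial sum: 243
Change 1: A[4] 14 -> 2, delta = -12, sum = 231
Change 2: A[7] 25 -> 40, delta = 15, sum = 246

Answer: 246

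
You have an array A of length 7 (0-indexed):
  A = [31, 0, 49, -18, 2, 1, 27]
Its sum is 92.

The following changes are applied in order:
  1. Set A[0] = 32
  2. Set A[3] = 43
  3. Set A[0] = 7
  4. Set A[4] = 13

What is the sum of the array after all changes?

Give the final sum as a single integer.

Answer: 140

Derivation:
Initial sum: 92
Change 1: A[0] 31 -> 32, delta = 1, sum = 93
Change 2: A[3] -18 -> 43, delta = 61, sum = 154
Change 3: A[0] 32 -> 7, delta = -25, sum = 129
Change 4: A[4] 2 -> 13, delta = 11, sum = 140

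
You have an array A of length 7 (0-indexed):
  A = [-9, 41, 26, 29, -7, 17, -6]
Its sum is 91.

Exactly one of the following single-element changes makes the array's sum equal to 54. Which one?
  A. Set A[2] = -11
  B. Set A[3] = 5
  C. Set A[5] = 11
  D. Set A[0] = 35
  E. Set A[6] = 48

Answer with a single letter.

Option A: A[2] 26->-11, delta=-37, new_sum=91+(-37)=54 <-- matches target
Option B: A[3] 29->5, delta=-24, new_sum=91+(-24)=67
Option C: A[5] 17->11, delta=-6, new_sum=91+(-6)=85
Option D: A[0] -9->35, delta=44, new_sum=91+(44)=135
Option E: A[6] -6->48, delta=54, new_sum=91+(54)=145

Answer: A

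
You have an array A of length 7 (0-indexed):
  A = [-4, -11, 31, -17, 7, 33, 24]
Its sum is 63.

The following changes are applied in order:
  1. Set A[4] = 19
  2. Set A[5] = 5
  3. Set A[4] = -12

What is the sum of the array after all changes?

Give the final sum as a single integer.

Initial sum: 63
Change 1: A[4] 7 -> 19, delta = 12, sum = 75
Change 2: A[5] 33 -> 5, delta = -28, sum = 47
Change 3: A[4] 19 -> -12, delta = -31, sum = 16

Answer: 16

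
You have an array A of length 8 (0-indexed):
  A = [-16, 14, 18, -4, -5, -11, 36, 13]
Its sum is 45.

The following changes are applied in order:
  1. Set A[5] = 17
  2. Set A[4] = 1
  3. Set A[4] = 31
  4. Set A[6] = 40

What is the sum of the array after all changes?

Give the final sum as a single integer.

Initial sum: 45
Change 1: A[5] -11 -> 17, delta = 28, sum = 73
Change 2: A[4] -5 -> 1, delta = 6, sum = 79
Change 3: A[4] 1 -> 31, delta = 30, sum = 109
Change 4: A[6] 36 -> 40, delta = 4, sum = 113

Answer: 113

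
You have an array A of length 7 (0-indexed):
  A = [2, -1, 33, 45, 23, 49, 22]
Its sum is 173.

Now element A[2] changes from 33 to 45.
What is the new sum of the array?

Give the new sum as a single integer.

Old value at index 2: 33
New value at index 2: 45
Delta = 45 - 33 = 12
New sum = old_sum + delta = 173 + (12) = 185

Answer: 185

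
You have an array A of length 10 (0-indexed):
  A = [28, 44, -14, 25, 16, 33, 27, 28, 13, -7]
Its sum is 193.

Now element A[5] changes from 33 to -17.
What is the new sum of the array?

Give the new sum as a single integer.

Old value at index 5: 33
New value at index 5: -17
Delta = -17 - 33 = -50
New sum = old_sum + delta = 193 + (-50) = 143

Answer: 143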